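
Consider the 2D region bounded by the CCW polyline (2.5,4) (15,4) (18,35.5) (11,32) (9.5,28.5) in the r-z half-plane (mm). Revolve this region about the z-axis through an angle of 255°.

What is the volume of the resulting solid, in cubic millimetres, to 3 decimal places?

Volume = 14462.005 mm³

Profile (r,z), 5 vertices: (2.5,4) (15,4) (18,35.5) (11,32) (9.5,28.5)
edge 0: (2.5,4)→(15,4)  cross = 2.5·4 − 15·4 = -50.0000; (r_i+r_j)·cross = 17.5·-50.0000 = -875.0000
edge 1: (15,4)→(18,35.5)  cross = 15·35.5 − 18·4 = 460.5000; (r_i+r_j)·cross = 33·460.5000 = 15196.5000
edge 2: (18,35.5)→(11,32)  cross = 18·32 − 11·35.5 = 185.5000; (r_i+r_j)·cross = 29·185.5000 = 5379.5000
edge 3: (11,32)→(9.5,28.5)  cross = 11·28.5 − 9.5·32 = 9.5000; (r_i+r_j)·cross = 20.5·9.5000 = 194.7500
edge 4: (9.5,28.5)→(2.5,4)  cross = 9.5·4 − 2.5·28.5 = -33.2500; (r_i+r_j)·cross = 12·-33.2500 = -399.0000
Σcross = 572.2500 → A = |Σcross|/2 = 286.1250 mm²
Σ(r_i+r_j)·cross = 19496.7500 → first moment M = |Σ|/6 = 3249.4583
R_c = M/A = 3249.4583/286.1250 = 11.3568 mm
θ = 255° = 4.450590 rad
V = θ·R_c·A = 4.450590·11.3568·286.1250 = 14462.005 mm³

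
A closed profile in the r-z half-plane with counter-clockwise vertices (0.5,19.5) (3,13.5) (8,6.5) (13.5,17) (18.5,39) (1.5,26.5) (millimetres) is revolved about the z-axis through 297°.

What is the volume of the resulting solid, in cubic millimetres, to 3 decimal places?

Profile (r,z), 6 vertices: (0.5,19.5) (3,13.5) (8,6.5) (13.5,17) (18.5,39) (1.5,26.5)
edge 0: (0.5,19.5)→(3,13.5)  cross = 0.5·13.5 − 3·19.5 = -51.7500; (r_i+r_j)·cross = 3.5·-51.7500 = -181.1250
edge 1: (3,13.5)→(8,6.5)  cross = 3·6.5 − 8·13.5 = -88.5000; (r_i+r_j)·cross = 11·-88.5000 = -973.5000
edge 2: (8,6.5)→(13.5,17)  cross = 8·17 − 13.5·6.5 = 48.2500; (r_i+r_j)·cross = 21.5·48.2500 = 1037.3750
edge 3: (13.5,17)→(18.5,39)  cross = 13.5·39 − 18.5·17 = 212.0000; (r_i+r_j)·cross = 32·212.0000 = 6784.0000
edge 4: (18.5,39)→(1.5,26.5)  cross = 18.5·26.5 − 1.5·39 = 431.7500; (r_i+r_j)·cross = 20·431.7500 = 8635.0000
edge 5: (1.5,26.5)→(0.5,19.5)  cross = 1.5·19.5 − 0.5·26.5 = 16.0000; (r_i+r_j)·cross = 2·16.0000 = 32.0000
Σcross = 567.7500 → A = |Σcross|/2 = 283.8750 mm²
Σ(r_i+r_j)·cross = 15333.7500 → first moment M = |Σ|/6 = 2555.6250
R_c = M/A = 2555.6250/283.8750 = 9.0026 mm
θ = 297° = 5.183628 rad
V = θ·R_c·A = 5.183628·9.0026·283.8750 = 13247.409 mm³

Volume = 13247.409 mm³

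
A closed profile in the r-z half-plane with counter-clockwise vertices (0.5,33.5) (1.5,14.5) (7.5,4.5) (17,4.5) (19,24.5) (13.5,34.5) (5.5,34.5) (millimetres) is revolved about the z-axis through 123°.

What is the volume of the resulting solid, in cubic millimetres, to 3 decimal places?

Volume = 9540.537 mm³

Profile (r,z), 7 vertices: (0.5,33.5) (1.5,14.5) (7.5,4.5) (17,4.5) (19,24.5) (13.5,34.5) (5.5,34.5)
edge 0: (0.5,33.5)→(1.5,14.5)  cross = 0.5·14.5 − 1.5·33.5 = -43.0000; (r_i+r_j)·cross = 2·-43.0000 = -86.0000
edge 1: (1.5,14.5)→(7.5,4.5)  cross = 1.5·4.5 − 7.5·14.5 = -102.0000; (r_i+r_j)·cross = 9·-102.0000 = -918.0000
edge 2: (7.5,4.5)→(17,4.5)  cross = 7.5·4.5 − 17·4.5 = -42.7500; (r_i+r_j)·cross = 24.5·-42.7500 = -1047.3750
edge 3: (17,4.5)→(19,24.5)  cross = 17·24.5 − 19·4.5 = 331.0000; (r_i+r_j)·cross = 36·331.0000 = 11916.0000
edge 4: (19,24.5)→(13.5,34.5)  cross = 19·34.5 − 13.5·24.5 = 324.7500; (r_i+r_j)·cross = 32.5·324.7500 = 10554.3750
edge 5: (13.5,34.5)→(5.5,34.5)  cross = 13.5·34.5 − 5.5·34.5 = 276.0000; (r_i+r_j)·cross = 19·276.0000 = 5244.0000
edge 6: (5.5,34.5)→(0.5,33.5)  cross = 5.5·33.5 − 0.5·34.5 = 167.0000; (r_i+r_j)·cross = 6·167.0000 = 1002.0000
Σcross = 911.0000 → A = |Σcross|/2 = 455.5000 mm²
Σ(r_i+r_j)·cross = 26665.0000 → first moment M = |Σ|/6 = 4444.1667
R_c = M/A = 4444.1667/455.5000 = 9.7567 mm
θ = 123° = 2.146755 rad
V = θ·R_c·A = 2.146755·9.7567·455.5000 = 9540.537 mm³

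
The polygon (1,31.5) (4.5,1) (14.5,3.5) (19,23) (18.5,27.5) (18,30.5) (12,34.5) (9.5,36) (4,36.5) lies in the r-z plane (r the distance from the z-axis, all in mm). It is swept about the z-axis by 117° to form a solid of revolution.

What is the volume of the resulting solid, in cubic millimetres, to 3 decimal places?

Volume = 9337.291 mm³

Profile (r,z), 9 vertices: (1,31.5) (4.5,1) (14.5,3.5) (19,23) (18.5,27.5) (18,30.5) (12,34.5) (9.5,36) (4,36.5)
edge 0: (1,31.5)→(4.5,1)  cross = 1·1 − 4.5·31.5 = -140.7500; (r_i+r_j)·cross = 5.5·-140.7500 = -774.1250
edge 1: (4.5,1)→(14.5,3.5)  cross = 4.5·3.5 − 14.5·1 = 1.2500; (r_i+r_j)·cross = 19·1.2500 = 23.7500
edge 2: (14.5,3.5)→(19,23)  cross = 14.5·23 − 19·3.5 = 267.0000; (r_i+r_j)·cross = 33.5·267.0000 = 8944.5000
edge 3: (19,23)→(18.5,27.5)  cross = 19·27.5 − 18.5·23 = 97.0000; (r_i+r_j)·cross = 37.5·97.0000 = 3637.5000
edge 4: (18.5,27.5)→(18,30.5)  cross = 18.5·30.5 − 18·27.5 = 69.2500; (r_i+r_j)·cross = 36.5·69.2500 = 2527.6250
edge 5: (18,30.5)→(12,34.5)  cross = 18·34.5 − 12·30.5 = 255.0000; (r_i+r_j)·cross = 30·255.0000 = 7650.0000
edge 6: (12,34.5)→(9.5,36)  cross = 12·36 − 9.5·34.5 = 104.2500; (r_i+r_j)·cross = 21.5·104.2500 = 2241.3750
edge 7: (9.5,36)→(4,36.5)  cross = 9.5·36.5 − 4·36 = 202.7500; (r_i+r_j)·cross = 13.5·202.7500 = 2737.1250
edge 8: (4,36.5)→(1,31.5)  cross = 4·31.5 − 1·36.5 = 89.5000; (r_i+r_j)·cross = 5·89.5000 = 447.5000
Σcross = 945.2500 → A = |Σcross|/2 = 472.6250 mm²
Σ(r_i+r_j)·cross = 27435.2500 → first moment M = |Σ|/6 = 4572.5417
R_c = M/A = 4572.5417/472.6250 = 9.6748 mm
θ = 117° = 2.042035 rad
V = θ·R_c·A = 2.042035·9.6748·472.6250 = 9337.291 mm³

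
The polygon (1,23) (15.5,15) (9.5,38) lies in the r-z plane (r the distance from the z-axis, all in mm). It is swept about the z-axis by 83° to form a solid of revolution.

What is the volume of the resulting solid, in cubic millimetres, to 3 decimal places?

Profile (r,z), 3 vertices: (1,23) (15.5,15) (9.5,38)
edge 0: (1,23)→(15.5,15)  cross = 1·15 − 15.5·23 = -341.5000; (r_i+r_j)·cross = 16.5·-341.5000 = -5634.7500
edge 1: (15.5,15)→(9.5,38)  cross = 15.5·38 − 9.5·15 = 446.5000; (r_i+r_j)·cross = 25·446.5000 = 11162.5000
edge 2: (9.5,38)→(1,23)  cross = 9.5·23 − 1·38 = 180.5000; (r_i+r_j)·cross = 10.5·180.5000 = 1895.2500
Σcross = 285.5000 → A = |Σcross|/2 = 142.7500 mm²
Σ(r_i+r_j)·cross = 7423.0000 → first moment M = |Σ|/6 = 1237.1667
R_c = M/A = 1237.1667/142.7500 = 8.6667 mm
θ = 83° = 1.448623 rad
V = θ·R_c·A = 1.448623·8.6667·142.7500 = 1792.188 mm³

Volume = 1792.188 mm³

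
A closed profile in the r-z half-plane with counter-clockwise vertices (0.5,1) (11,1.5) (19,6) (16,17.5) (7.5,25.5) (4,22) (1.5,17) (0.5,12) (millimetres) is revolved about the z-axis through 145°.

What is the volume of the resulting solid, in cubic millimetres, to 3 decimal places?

Profile (r,z), 8 vertices: (0.5,1) (11,1.5) (19,6) (16,17.5) (7.5,25.5) (4,22) (1.5,17) (0.5,12)
edge 0: (0.5,1)→(11,1.5)  cross = 0.5·1.5 − 11·1 = -10.2500; (r_i+r_j)·cross = 11.5·-10.2500 = -117.8750
edge 1: (11,1.5)→(19,6)  cross = 11·6 − 19·1.5 = 37.5000; (r_i+r_j)·cross = 30·37.5000 = 1125.0000
edge 2: (19,6)→(16,17.5)  cross = 19·17.5 − 16·6 = 236.5000; (r_i+r_j)·cross = 35·236.5000 = 8277.5000
edge 3: (16,17.5)→(7.5,25.5)  cross = 16·25.5 − 7.5·17.5 = 276.7500; (r_i+r_j)·cross = 23.5·276.7500 = 6503.6250
edge 4: (7.5,25.5)→(4,22)  cross = 7.5·22 − 4·25.5 = 63.0000; (r_i+r_j)·cross = 11.5·63.0000 = 724.5000
edge 5: (4,22)→(1.5,17)  cross = 4·17 − 1.5·22 = 35.0000; (r_i+r_j)·cross = 5.5·35.0000 = 192.5000
edge 6: (1.5,17)→(0.5,12)  cross = 1.5·12 − 0.5·17 = 9.5000; (r_i+r_j)·cross = 2·9.5000 = 19.0000
edge 7: (0.5,12)→(0.5,1)  cross = 0.5·1 − 0.5·12 = -5.5000; (r_i+r_j)·cross = 1·-5.5000 = -5.5000
Σcross = 642.5000 → A = |Σcross|/2 = 321.2500 mm²
Σ(r_i+r_j)·cross = 16718.7500 → first moment M = |Σ|/6 = 2786.4583
R_c = M/A = 2786.4583/321.2500 = 8.6738 mm
θ = 145° = 2.530727 rad
V = θ·R_c·A = 2.530727·8.6738·321.2500 = 7051.766 mm³

Volume = 7051.766 mm³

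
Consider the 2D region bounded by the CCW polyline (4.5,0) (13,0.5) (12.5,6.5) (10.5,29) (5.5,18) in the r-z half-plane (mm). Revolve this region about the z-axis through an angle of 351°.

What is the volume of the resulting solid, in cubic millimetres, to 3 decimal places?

Profile (r,z), 5 vertices: (4.5,0) (13,0.5) (12.5,6.5) (10.5,29) (5.5,18)
edge 0: (4.5,0)→(13,0.5)  cross = 4.5·0.5 − 13·0 = 2.2500; (r_i+r_j)·cross = 17.5·2.2500 = 39.3750
edge 1: (13,0.5)→(12.5,6.5)  cross = 13·6.5 − 12.5·0.5 = 78.2500; (r_i+r_j)·cross = 25.5·78.2500 = 1995.3750
edge 2: (12.5,6.5)→(10.5,29)  cross = 12.5·29 − 10.5·6.5 = 294.2500; (r_i+r_j)·cross = 23·294.2500 = 6767.7500
edge 3: (10.5,29)→(5.5,18)  cross = 10.5·18 − 5.5·29 = 29.5000; (r_i+r_j)·cross = 16·29.5000 = 472.0000
edge 4: (5.5,18)→(4.5,0)  cross = 5.5·0 − 4.5·18 = -81.0000; (r_i+r_j)·cross = 10·-81.0000 = -810.0000
Σcross = 323.2500 → A = |Σcross|/2 = 161.6250 mm²
Σ(r_i+r_j)·cross = 8464.5000 → first moment M = |Σ|/6 = 1410.7500
R_c = M/A = 1410.7500/161.6250 = 8.7285 mm
θ = 351° = 6.126106 rad
V = θ·R_c·A = 6.126106·8.7285·161.6250 = 8642.404 mm³

Volume = 8642.404 mm³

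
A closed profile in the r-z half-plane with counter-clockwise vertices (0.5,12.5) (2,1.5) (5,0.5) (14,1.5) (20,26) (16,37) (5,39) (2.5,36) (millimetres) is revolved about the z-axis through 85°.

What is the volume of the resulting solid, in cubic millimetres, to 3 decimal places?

Volume = 8110.180 mm³

Profile (r,z), 8 vertices: (0.5,12.5) (2,1.5) (5,0.5) (14,1.5) (20,26) (16,37) (5,39) (2.5,36)
edge 0: (0.5,12.5)→(2,1.5)  cross = 0.5·1.5 − 2·12.5 = -24.2500; (r_i+r_j)·cross = 2.5·-24.2500 = -60.6250
edge 1: (2,1.5)→(5,0.5)  cross = 2·0.5 − 5·1.5 = -6.5000; (r_i+r_j)·cross = 7·-6.5000 = -45.5000
edge 2: (5,0.5)→(14,1.5)  cross = 5·1.5 − 14·0.5 = 0.5000; (r_i+r_j)·cross = 19·0.5000 = 9.5000
edge 3: (14,1.5)→(20,26)  cross = 14·26 − 20·1.5 = 334.0000; (r_i+r_j)·cross = 34·334.0000 = 11356.0000
edge 4: (20,26)→(16,37)  cross = 20·37 − 16·26 = 324.0000; (r_i+r_j)·cross = 36·324.0000 = 11664.0000
edge 5: (16,37)→(5,39)  cross = 16·39 − 5·37 = 439.0000; (r_i+r_j)·cross = 21·439.0000 = 9219.0000
edge 6: (5,39)→(2.5,36)  cross = 5·36 − 2.5·39 = 82.5000; (r_i+r_j)·cross = 7.5·82.5000 = 618.7500
edge 7: (2.5,36)→(0.5,12.5)  cross = 2.5·12.5 − 0.5·36 = 13.2500; (r_i+r_j)·cross = 3·13.2500 = 39.7500
Σcross = 1162.5000 → A = |Σcross|/2 = 581.2500 mm²
Σ(r_i+r_j)·cross = 32800.8750 → first moment M = |Σ|/6 = 5466.8125
R_c = M/A = 5466.8125/581.2500 = 9.4053 mm
θ = 85° = 1.483530 rad
V = θ·R_c·A = 1.483530·9.4053·581.2500 = 8110.180 mm³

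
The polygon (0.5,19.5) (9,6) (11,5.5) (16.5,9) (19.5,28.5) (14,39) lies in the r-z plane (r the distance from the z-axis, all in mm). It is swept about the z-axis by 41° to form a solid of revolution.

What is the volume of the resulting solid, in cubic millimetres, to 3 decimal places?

Profile (r,z), 6 vertices: (0.5,19.5) (9,6) (11,5.5) (16.5,9) (19.5,28.5) (14,39)
edge 0: (0.5,19.5)→(9,6)  cross = 0.5·6 − 9·19.5 = -172.5000; (r_i+r_j)·cross = 9.5·-172.5000 = -1638.7500
edge 1: (9,6)→(11,5.5)  cross = 9·5.5 − 11·6 = -16.5000; (r_i+r_j)·cross = 20·-16.5000 = -330.0000
edge 2: (11,5.5)→(16.5,9)  cross = 11·9 − 16.5·5.5 = 8.2500; (r_i+r_j)·cross = 27.5·8.2500 = 226.8750
edge 3: (16.5,9)→(19.5,28.5)  cross = 16.5·28.5 − 19.5·9 = 294.7500; (r_i+r_j)·cross = 36·294.7500 = 10611.0000
edge 4: (19.5,28.5)→(14,39)  cross = 19.5·39 − 14·28.5 = 361.5000; (r_i+r_j)·cross = 33.5·361.5000 = 12110.2500
edge 5: (14,39)→(0.5,19.5)  cross = 14·19.5 − 0.5·39 = 253.5000; (r_i+r_j)·cross = 14.5·253.5000 = 3675.7500
Σcross = 729.0000 → A = |Σcross|/2 = 364.5000 mm²
Σ(r_i+r_j)·cross = 24655.1250 → first moment M = |Σ|/6 = 4109.1875
R_c = M/A = 4109.1875/364.5000 = 11.2735 mm
θ = 41° = 0.715585 rad
V = θ·R_c·A = 0.715585·11.2735·364.5000 = 2940.473 mm³

Volume = 2940.473 mm³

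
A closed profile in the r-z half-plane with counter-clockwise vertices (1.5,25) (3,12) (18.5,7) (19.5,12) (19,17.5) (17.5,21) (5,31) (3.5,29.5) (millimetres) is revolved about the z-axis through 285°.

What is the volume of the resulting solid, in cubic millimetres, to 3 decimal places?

Volume = 13934.360 mm³

Profile (r,z), 8 vertices: (1.5,25) (3,12) (18.5,7) (19.5,12) (19,17.5) (17.5,21) (5,31) (3.5,29.5)
edge 0: (1.5,25)→(3,12)  cross = 1.5·12 − 3·25 = -57.0000; (r_i+r_j)·cross = 4.5·-57.0000 = -256.5000
edge 1: (3,12)→(18.5,7)  cross = 3·7 − 18.5·12 = -201.0000; (r_i+r_j)·cross = 21.5·-201.0000 = -4321.5000
edge 2: (18.5,7)→(19.5,12)  cross = 18.5·12 − 19.5·7 = 85.5000; (r_i+r_j)·cross = 38·85.5000 = 3249.0000
edge 3: (19.5,12)→(19,17.5)  cross = 19.5·17.5 − 19·12 = 113.2500; (r_i+r_j)·cross = 38.5·113.2500 = 4360.1250
edge 4: (19,17.5)→(17.5,21)  cross = 19·21 − 17.5·17.5 = 92.7500; (r_i+r_j)·cross = 36.5·92.7500 = 3385.3750
edge 5: (17.5,21)→(5,31)  cross = 17.5·31 − 5·21 = 437.5000; (r_i+r_j)·cross = 22.5·437.5000 = 9843.7500
edge 6: (5,31)→(3.5,29.5)  cross = 5·29.5 − 3.5·31 = 39.0000; (r_i+r_j)·cross = 8.5·39.0000 = 331.5000
edge 7: (3.5,29.5)→(1.5,25)  cross = 3.5·25 − 1.5·29.5 = 43.2500; (r_i+r_j)·cross = 5·43.2500 = 216.2500
Σcross = 553.2500 → A = |Σcross|/2 = 276.6250 mm²
Σ(r_i+r_j)·cross = 16808.0000 → first moment M = |Σ|/6 = 2801.3333
R_c = M/A = 2801.3333/276.6250 = 10.1268 mm
θ = 285° = 4.974188 rad
V = θ·R_c·A = 4.974188·10.1268·276.6250 = 13934.360 mm³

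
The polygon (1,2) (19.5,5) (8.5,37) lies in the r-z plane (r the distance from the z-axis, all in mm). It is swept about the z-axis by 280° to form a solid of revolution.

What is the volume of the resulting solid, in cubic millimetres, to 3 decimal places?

Volume = 14762.577 mm³

Profile (r,z), 3 vertices: (1,2) (19.5,5) (8.5,37)
edge 0: (1,2)→(19.5,5)  cross = 1·5 − 19.5·2 = -34.0000; (r_i+r_j)·cross = 20.5·-34.0000 = -697.0000
edge 1: (19.5,5)→(8.5,37)  cross = 19.5·37 − 8.5·5 = 679.0000; (r_i+r_j)·cross = 28·679.0000 = 19012.0000
edge 2: (8.5,37)→(1,2)  cross = 8.5·2 − 1·37 = -20.0000; (r_i+r_j)·cross = 9.5·-20.0000 = -190.0000
Σcross = 625.0000 → A = |Σcross|/2 = 312.5000 mm²
Σ(r_i+r_j)·cross = 18125.0000 → first moment M = |Σ|/6 = 3020.8333
R_c = M/A = 3020.8333/312.5000 = 9.6667 mm
θ = 280° = 4.886922 rad
V = θ·R_c·A = 4.886922·9.6667·312.5000 = 14762.577 mm³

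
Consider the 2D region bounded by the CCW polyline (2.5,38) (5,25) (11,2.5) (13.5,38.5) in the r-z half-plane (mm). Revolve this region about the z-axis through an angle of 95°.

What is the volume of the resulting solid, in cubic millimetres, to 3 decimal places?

Profile (r,z), 4 vertices: (2.5,38) (5,25) (11,2.5) (13.5,38.5)
edge 0: (2.5,38)→(5,25)  cross = 2.5·25 − 5·38 = -127.5000; (r_i+r_j)·cross = 7.5·-127.5000 = -956.2500
edge 1: (5,25)→(11,2.5)  cross = 5·2.5 − 11·25 = -262.5000; (r_i+r_j)·cross = 16·-262.5000 = -4200.0000
edge 2: (11,2.5)→(13.5,38.5)  cross = 11·38.5 − 13.5·2.5 = 389.7500; (r_i+r_j)·cross = 24.5·389.7500 = 9548.8750
edge 3: (13.5,38.5)→(2.5,38)  cross = 13.5·38 − 2.5·38.5 = 416.7500; (r_i+r_j)·cross = 16·416.7500 = 6668.0000
Σcross = 416.5000 → A = |Σcross|/2 = 208.2500 mm²
Σ(r_i+r_j)·cross = 11060.6250 → first moment M = |Σ|/6 = 1843.4375
R_c = M/A = 1843.4375/208.2500 = 8.8520 mm
θ = 95° = 1.658063 rad
V = θ·R_c·A = 1.658063·8.8520·208.2500 = 3056.535 mm³

Volume = 3056.535 mm³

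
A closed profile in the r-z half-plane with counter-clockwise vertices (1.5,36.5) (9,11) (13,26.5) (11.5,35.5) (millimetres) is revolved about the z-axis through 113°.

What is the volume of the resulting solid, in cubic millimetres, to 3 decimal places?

Profile (r,z), 4 vertices: (1.5,36.5) (9,11) (13,26.5) (11.5,35.5)
edge 0: (1.5,36.5)→(9,11)  cross = 1.5·11 − 9·36.5 = -312.0000; (r_i+r_j)·cross = 10.5·-312.0000 = -3276.0000
edge 1: (9,11)→(13,26.5)  cross = 9·26.5 − 13·11 = 95.5000; (r_i+r_j)·cross = 22·95.5000 = 2101.0000
edge 2: (13,26.5)→(11.5,35.5)  cross = 13·35.5 − 11.5·26.5 = 156.7500; (r_i+r_j)·cross = 24.5·156.7500 = 3840.3750
edge 3: (11.5,35.5)→(1.5,36.5)  cross = 11.5·36.5 − 1.5·35.5 = 366.5000; (r_i+r_j)·cross = 13·366.5000 = 4764.5000
Σcross = 306.7500 → A = |Σcross|/2 = 153.3750 mm²
Σ(r_i+r_j)·cross = 7429.8750 → first moment M = |Σ|/6 = 1238.3125
R_c = M/A = 1238.3125/153.3750 = 8.0738 mm
θ = 113° = 1.972222 rad
V = θ·R_c·A = 1.972222·8.0738·153.3750 = 2442.227 mm³

Volume = 2442.227 mm³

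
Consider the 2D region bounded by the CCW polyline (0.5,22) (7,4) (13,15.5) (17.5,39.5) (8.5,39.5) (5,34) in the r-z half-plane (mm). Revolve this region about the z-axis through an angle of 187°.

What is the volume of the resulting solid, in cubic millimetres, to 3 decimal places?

Volume = 9991.679 mm³

Profile (r,z), 6 vertices: (0.5,22) (7,4) (13,15.5) (17.5,39.5) (8.5,39.5) (5,34)
edge 0: (0.5,22)→(7,4)  cross = 0.5·4 − 7·22 = -152.0000; (r_i+r_j)·cross = 7.5·-152.0000 = -1140.0000
edge 1: (7,4)→(13,15.5)  cross = 7·15.5 − 13·4 = 56.5000; (r_i+r_j)·cross = 20·56.5000 = 1130.0000
edge 2: (13,15.5)→(17.5,39.5)  cross = 13·39.5 − 17.5·15.5 = 242.2500; (r_i+r_j)·cross = 30.5·242.2500 = 7388.6250
edge 3: (17.5,39.5)→(8.5,39.5)  cross = 17.5·39.5 − 8.5·39.5 = 355.5000; (r_i+r_j)·cross = 26·355.5000 = 9243.0000
edge 4: (8.5,39.5)→(5,34)  cross = 8.5·34 − 5·39.5 = 91.5000; (r_i+r_j)·cross = 13.5·91.5000 = 1235.2500
edge 5: (5,34)→(0.5,22)  cross = 5·22 − 0.5·34 = 93.0000; (r_i+r_j)·cross = 5.5·93.0000 = 511.5000
Σcross = 686.7500 → A = |Σcross|/2 = 343.3750 mm²
Σ(r_i+r_j)·cross = 18368.3750 → first moment M = |Σ|/6 = 3061.3958
R_c = M/A = 3061.3958/343.3750 = 8.9156 mm
θ = 187° = 3.263766 rad
V = θ·R_c·A = 3.263766·8.9156·343.3750 = 9991.679 mm³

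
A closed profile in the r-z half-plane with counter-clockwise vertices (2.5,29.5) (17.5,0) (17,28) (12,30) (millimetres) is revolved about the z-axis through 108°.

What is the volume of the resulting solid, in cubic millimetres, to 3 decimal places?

Volume = 4923.347 mm³

Profile (r,z), 4 vertices: (2.5,29.5) (17.5,0) (17,28) (12,30)
edge 0: (2.5,29.5)→(17.5,0)  cross = 2.5·0 − 17.5·29.5 = -516.2500; (r_i+r_j)·cross = 20·-516.2500 = -10325.0000
edge 1: (17.5,0)→(17,28)  cross = 17.5·28 − 17·0 = 490.0000; (r_i+r_j)·cross = 34.5·490.0000 = 16905.0000
edge 2: (17,28)→(12,30)  cross = 17·30 − 12·28 = 174.0000; (r_i+r_j)·cross = 29·174.0000 = 5046.0000
edge 3: (12,30)→(2.5,29.5)  cross = 12·29.5 − 2.5·30 = 279.0000; (r_i+r_j)·cross = 14.5·279.0000 = 4045.5000
Σcross = 426.7500 → A = |Σcross|/2 = 213.3750 mm²
Σ(r_i+r_j)·cross = 15671.5000 → first moment M = |Σ|/6 = 2611.9167
R_c = M/A = 2611.9167/213.3750 = 12.2410 mm
θ = 108° = 1.884956 rad
V = θ·R_c·A = 1.884956·12.2410·213.3750 = 4923.347 mm³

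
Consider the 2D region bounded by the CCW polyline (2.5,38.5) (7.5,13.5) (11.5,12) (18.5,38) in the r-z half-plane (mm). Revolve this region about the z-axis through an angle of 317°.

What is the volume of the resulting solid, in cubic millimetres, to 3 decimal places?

Profile (r,z), 4 vertices: (2.5,38.5) (7.5,13.5) (11.5,12) (18.5,38)
edge 0: (2.5,38.5)→(7.5,13.5)  cross = 2.5·13.5 − 7.5·38.5 = -255.0000; (r_i+r_j)·cross = 10·-255.0000 = -2550.0000
edge 1: (7.5,13.5)→(11.5,12)  cross = 7.5·12 − 11.5·13.5 = -65.2500; (r_i+r_j)·cross = 19·-65.2500 = -1239.7500
edge 2: (11.5,12)→(18.5,38)  cross = 11.5·38 − 18.5·12 = 215.0000; (r_i+r_j)·cross = 30·215.0000 = 6450.0000
edge 3: (18.5,38)→(2.5,38.5)  cross = 18.5·38.5 − 2.5·38 = 617.2500; (r_i+r_j)·cross = 21·617.2500 = 12962.2500
Σcross = 512.0000 → A = |Σcross|/2 = 256.0000 mm²
Σ(r_i+r_j)·cross = 15622.5000 → first moment M = |Σ|/6 = 2603.7500
R_c = M/A = 2603.7500/256.0000 = 10.1709 mm
θ = 317° = 5.532694 rad
V = θ·R_c·A = 5.532694·10.1709·256.0000 = 14405.751 mm³

Volume = 14405.751 mm³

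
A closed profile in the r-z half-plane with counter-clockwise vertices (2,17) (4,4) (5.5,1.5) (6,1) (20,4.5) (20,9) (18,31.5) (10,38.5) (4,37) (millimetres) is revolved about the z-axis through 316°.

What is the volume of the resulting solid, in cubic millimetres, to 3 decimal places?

Volume = 31791.454 mm³

Profile (r,z), 9 vertices: (2,17) (4,4) (5.5,1.5) (6,1) (20,4.5) (20,9) (18,31.5) (10,38.5) (4,37)
edge 0: (2,17)→(4,4)  cross = 2·4 − 4·17 = -60.0000; (r_i+r_j)·cross = 6·-60.0000 = -360.0000
edge 1: (4,4)→(5.5,1.5)  cross = 4·1.5 − 5.5·4 = -16.0000; (r_i+r_j)·cross = 9.5·-16.0000 = -152.0000
edge 2: (5.5,1.5)→(6,1)  cross = 5.5·1 − 6·1.5 = -3.5000; (r_i+r_j)·cross = 11.5·-3.5000 = -40.2500
edge 3: (6,1)→(20,4.5)  cross = 6·4.5 − 20·1 = 7.0000; (r_i+r_j)·cross = 26·7.0000 = 182.0000
edge 4: (20,4.5)→(20,9)  cross = 20·9 − 20·4.5 = 90.0000; (r_i+r_j)·cross = 40·90.0000 = 3600.0000
edge 5: (20,9)→(18,31.5)  cross = 20·31.5 − 18·9 = 468.0000; (r_i+r_j)·cross = 38·468.0000 = 17784.0000
edge 6: (18,31.5)→(10,38.5)  cross = 18·38.5 − 10·31.5 = 378.0000; (r_i+r_j)·cross = 28·378.0000 = 10584.0000
edge 7: (10,38.5)→(4,37)  cross = 10·37 − 4·38.5 = 216.0000; (r_i+r_j)·cross = 14·216.0000 = 3024.0000
edge 8: (4,37)→(2,17)  cross = 4·17 − 2·37 = -6.0000; (r_i+r_j)·cross = 6·-6.0000 = -36.0000
Σcross = 1073.5000 → A = |Σcross|/2 = 536.7500 mm²
Σ(r_i+r_j)·cross = 34585.7500 → first moment M = |Σ|/6 = 5764.2917
R_c = M/A = 5764.2917/536.7500 = 10.7392 mm
θ = 316° = 5.515240 rad
V = θ·R_c·A = 5.515240·10.7392·536.7500 = 31791.454 mm³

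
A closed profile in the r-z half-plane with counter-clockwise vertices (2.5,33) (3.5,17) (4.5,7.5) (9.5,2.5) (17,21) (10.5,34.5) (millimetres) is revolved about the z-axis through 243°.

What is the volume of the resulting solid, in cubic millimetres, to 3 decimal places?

Profile (r,z), 6 vertices: (2.5,33) (3.5,17) (4.5,7.5) (9.5,2.5) (17,21) (10.5,34.5)
edge 0: (2.5,33)→(3.5,17)  cross = 2.5·17 − 3.5·33 = -73.0000; (r_i+r_j)·cross = 6·-73.0000 = -438.0000
edge 1: (3.5,17)→(4.5,7.5)  cross = 3.5·7.5 − 4.5·17 = -50.2500; (r_i+r_j)·cross = 8·-50.2500 = -402.0000
edge 2: (4.5,7.5)→(9.5,2.5)  cross = 4.5·2.5 − 9.5·7.5 = -60.0000; (r_i+r_j)·cross = 14·-60.0000 = -840.0000
edge 3: (9.5,2.5)→(17,21)  cross = 9.5·21 − 17·2.5 = 157.0000; (r_i+r_j)·cross = 26.5·157.0000 = 4160.5000
edge 4: (17,21)→(10.5,34.5)  cross = 17·34.5 − 10.5·21 = 366.0000; (r_i+r_j)·cross = 27.5·366.0000 = 10065.0000
edge 5: (10.5,34.5)→(2.5,33)  cross = 10.5·33 − 2.5·34.5 = 260.2500; (r_i+r_j)·cross = 13·260.2500 = 3383.2500
Σcross = 600.0000 → A = |Σcross|/2 = 300.0000 mm²
Σ(r_i+r_j)·cross = 15928.7500 → first moment M = |Σ|/6 = 2654.7917
R_c = M/A = 2654.7917/300.0000 = 8.8493 mm
θ = 243° = 4.241150 rad
V = θ·R_c·A = 4.241150·8.8493·300.0000 = 11259.370 mm³

Volume = 11259.370 mm³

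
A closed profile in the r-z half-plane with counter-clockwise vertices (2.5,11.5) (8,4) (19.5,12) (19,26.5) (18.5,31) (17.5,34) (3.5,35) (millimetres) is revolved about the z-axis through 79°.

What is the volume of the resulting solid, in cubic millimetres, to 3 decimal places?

Profile (r,z), 7 vertices: (2.5,11.5) (8,4) (19.5,12) (19,26.5) (18.5,31) (17.5,34) (3.5,35)
edge 0: (2.5,11.5)→(8,4)  cross = 2.5·4 − 8·11.5 = -82.0000; (r_i+r_j)·cross = 10.5·-82.0000 = -861.0000
edge 1: (8,4)→(19.5,12)  cross = 8·12 − 19.5·4 = 18.0000; (r_i+r_j)·cross = 27.5·18.0000 = 495.0000
edge 2: (19.5,12)→(19,26.5)  cross = 19.5·26.5 − 19·12 = 288.7500; (r_i+r_j)·cross = 38.5·288.7500 = 11116.8750
edge 3: (19,26.5)→(18.5,31)  cross = 19·31 − 18.5·26.5 = 98.7500; (r_i+r_j)·cross = 37.5·98.7500 = 3703.1250
edge 4: (18.5,31)→(17.5,34)  cross = 18.5·34 − 17.5·31 = 86.5000; (r_i+r_j)·cross = 36·86.5000 = 3114.0000
edge 5: (17.5,34)→(3.5,35)  cross = 17.5·35 − 3.5·34 = 493.5000; (r_i+r_j)·cross = 21·493.5000 = 10363.5000
edge 6: (3.5,35)→(2.5,11.5)  cross = 3.5·11.5 − 2.5·35 = -47.2500; (r_i+r_j)·cross = 6·-47.2500 = -283.5000
Σcross = 856.2500 → A = |Σcross|/2 = 428.1250 mm²
Σ(r_i+r_j)·cross = 27648.0000 → first moment M = |Σ|/6 = 4608.0000
R_c = M/A = 4608.0000/428.1250 = 10.7632 mm
θ = 79° = 1.378810 rad
V = θ·R_c·A = 1.378810·10.7632·428.1250 = 6353.557 mm³

Volume = 6353.557 mm³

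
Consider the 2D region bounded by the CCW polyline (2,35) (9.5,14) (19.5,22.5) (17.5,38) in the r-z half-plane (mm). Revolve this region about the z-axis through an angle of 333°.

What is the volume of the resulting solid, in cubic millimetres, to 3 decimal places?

Volume = 17523.018 mm³

Profile (r,z), 4 vertices: (2,35) (9.5,14) (19.5,22.5) (17.5,38)
edge 0: (2,35)→(9.5,14)  cross = 2·14 − 9.5·35 = -304.5000; (r_i+r_j)·cross = 11.5·-304.5000 = -3501.7500
edge 1: (9.5,14)→(19.5,22.5)  cross = 9.5·22.5 − 19.5·14 = -59.2500; (r_i+r_j)·cross = 29·-59.2500 = -1718.2500
edge 2: (19.5,22.5)→(17.5,38)  cross = 19.5·38 − 17.5·22.5 = 347.2500; (r_i+r_j)·cross = 37·347.2500 = 12848.2500
edge 3: (17.5,38)→(2,35)  cross = 17.5·35 − 2·38 = 536.5000; (r_i+r_j)·cross = 19.5·536.5000 = 10461.7500
Σcross = 520.0000 → A = |Σcross|/2 = 260.0000 mm²
Σ(r_i+r_j)·cross = 18090.0000 → first moment M = |Σ|/6 = 3015.0000
R_c = M/A = 3015.0000/260.0000 = 11.5962 mm
θ = 333° = 5.811946 rad
V = θ·R_c·A = 5.811946·11.5962·260.0000 = 17523.018 mm³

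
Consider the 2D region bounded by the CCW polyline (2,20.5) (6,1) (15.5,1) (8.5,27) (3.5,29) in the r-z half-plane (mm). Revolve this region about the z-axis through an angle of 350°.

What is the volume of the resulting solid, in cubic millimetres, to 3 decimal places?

Volume = 10758.737 mm³

Profile (r,z), 5 vertices: (2,20.5) (6,1) (15.5,1) (8.5,27) (3.5,29)
edge 0: (2,20.5)→(6,1)  cross = 2·1 − 6·20.5 = -121.0000; (r_i+r_j)·cross = 8·-121.0000 = -968.0000
edge 1: (6,1)→(15.5,1)  cross = 6·1 − 15.5·1 = -9.5000; (r_i+r_j)·cross = 21.5·-9.5000 = -204.2500
edge 2: (15.5,1)→(8.5,27)  cross = 15.5·27 − 8.5·1 = 410.0000; (r_i+r_j)·cross = 24·410.0000 = 9840.0000
edge 3: (8.5,27)→(3.5,29)  cross = 8.5·29 − 3.5·27 = 152.0000; (r_i+r_j)·cross = 12·152.0000 = 1824.0000
edge 4: (3.5,29)→(2,20.5)  cross = 3.5·20.5 − 2·29 = 13.7500; (r_i+r_j)·cross = 5.5·13.7500 = 75.6250
Σcross = 445.2500 → A = |Σcross|/2 = 222.6250 mm²
Σ(r_i+r_j)·cross = 10567.3750 → first moment M = |Σ|/6 = 1761.2292
R_c = M/A = 1761.2292/222.6250 = 7.9112 mm
θ = 350° = 6.108652 rad
V = θ·R_c·A = 6.108652·7.9112·222.6250 = 10758.737 mm³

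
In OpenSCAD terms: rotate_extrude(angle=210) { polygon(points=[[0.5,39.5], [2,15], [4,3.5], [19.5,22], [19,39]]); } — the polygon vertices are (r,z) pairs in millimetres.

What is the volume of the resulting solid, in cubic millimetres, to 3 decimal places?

Profile (r,z), 5 vertices: (0.5,39.5) (2,15) (4,3.5) (19.5,22) (19,39)
edge 0: (0.5,39.5)→(2,15)  cross = 0.5·15 − 2·39.5 = -71.5000; (r_i+r_j)·cross = 2.5·-71.5000 = -178.7500
edge 1: (2,15)→(4,3.5)  cross = 2·3.5 − 4·15 = -53.0000; (r_i+r_j)·cross = 6·-53.0000 = -318.0000
edge 2: (4,3.5)→(19.5,22)  cross = 4·22 − 19.5·3.5 = 19.7500; (r_i+r_j)·cross = 23.5·19.7500 = 464.1250
edge 3: (19.5,22)→(19,39)  cross = 19.5·39 − 19·22 = 342.5000; (r_i+r_j)·cross = 38.5·342.5000 = 13186.2500
edge 4: (19,39)→(0.5,39.5)  cross = 19·39.5 − 0.5·39 = 731.0000; (r_i+r_j)·cross = 19.5·731.0000 = 14254.5000
Σcross = 968.7500 → A = |Σcross|/2 = 484.3750 mm²
Σ(r_i+r_j)·cross = 27408.1250 → first moment M = |Σ|/6 = 4568.0208
R_c = M/A = 4568.0208/484.3750 = 9.4308 mm
θ = 210° = 3.665191 rad
V = θ·R_c·A = 3.665191·9.4308·484.3750 = 16742.671 mm³

Volume = 16742.671 mm³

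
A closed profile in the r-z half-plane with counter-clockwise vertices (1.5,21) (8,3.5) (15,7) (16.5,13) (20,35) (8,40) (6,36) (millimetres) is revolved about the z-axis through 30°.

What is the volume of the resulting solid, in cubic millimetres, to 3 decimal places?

Profile (r,z), 7 vertices: (1.5,21) (8,3.5) (15,7) (16.5,13) (20,35) (8,40) (6,36)
edge 0: (1.5,21)→(8,3.5)  cross = 1.5·3.5 − 8·21 = -162.7500; (r_i+r_j)·cross = 9.5·-162.7500 = -1546.1250
edge 1: (8,3.5)→(15,7)  cross = 8·7 − 15·3.5 = 3.5000; (r_i+r_j)·cross = 23·3.5000 = 80.5000
edge 2: (15,7)→(16.5,13)  cross = 15·13 − 16.5·7 = 79.5000; (r_i+r_j)·cross = 31.5·79.5000 = 2504.2500
edge 3: (16.5,13)→(20,35)  cross = 16.5·35 − 20·13 = 317.5000; (r_i+r_j)·cross = 36.5·317.5000 = 11588.7500
edge 4: (20,35)→(8,40)  cross = 20·40 − 8·35 = 520.0000; (r_i+r_j)·cross = 28·520.0000 = 14560.0000
edge 5: (8,40)→(6,36)  cross = 8·36 − 6·40 = 48.0000; (r_i+r_j)·cross = 14·48.0000 = 672.0000
edge 6: (6,36)→(1.5,21)  cross = 6·21 − 1.5·36 = 72.0000; (r_i+r_j)·cross = 7.5·72.0000 = 540.0000
Σcross = 877.7500 → A = |Σcross|/2 = 438.8750 mm²
Σ(r_i+r_j)·cross = 28399.3750 → first moment M = |Σ|/6 = 4733.2292
R_c = M/A = 4733.2292/438.8750 = 10.7849 mm
θ = 30° = 0.523599 rad
V = θ·R_c·A = 0.523599·10.7849·438.8750 = 2478.313 mm³

Volume = 2478.313 mm³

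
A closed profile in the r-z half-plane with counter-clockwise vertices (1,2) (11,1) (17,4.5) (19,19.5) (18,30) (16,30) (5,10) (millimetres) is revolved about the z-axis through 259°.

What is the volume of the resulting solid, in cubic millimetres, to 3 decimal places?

Volume = 14967.807 mm³

Profile (r,z), 7 vertices: (1,2) (11,1) (17,4.5) (19,19.5) (18,30) (16,30) (5,10)
edge 0: (1,2)→(11,1)  cross = 1·1 − 11·2 = -21.0000; (r_i+r_j)·cross = 12·-21.0000 = -252.0000
edge 1: (11,1)→(17,4.5)  cross = 11·4.5 − 17·1 = 32.5000; (r_i+r_j)·cross = 28·32.5000 = 910.0000
edge 2: (17,4.5)→(19,19.5)  cross = 17·19.5 − 19·4.5 = 246.0000; (r_i+r_j)·cross = 36·246.0000 = 8856.0000
edge 3: (19,19.5)→(18,30)  cross = 19·30 − 18·19.5 = 219.0000; (r_i+r_j)·cross = 37·219.0000 = 8103.0000
edge 4: (18,30)→(16,30)  cross = 18·30 − 16·30 = 60.0000; (r_i+r_j)·cross = 34·60.0000 = 2040.0000
edge 5: (16,30)→(5,10)  cross = 16·10 − 5·30 = 10.0000; (r_i+r_j)·cross = 21·10.0000 = 210.0000
edge 6: (5,10)→(1,2)  cross = 5·2 − 1·10 = 0.0000; (r_i+r_j)·cross = 6·0.0000 = 0.0000
Σcross = 546.5000 → A = |Σcross|/2 = 273.2500 mm²
Σ(r_i+r_j)·cross = 19867.0000 → first moment M = |Σ|/6 = 3311.1667
R_c = M/A = 3311.1667/273.2500 = 12.1177 mm
θ = 259° = 4.520403 rad
V = θ·R_c·A = 4.520403·12.1177·273.2500 = 14967.807 mm³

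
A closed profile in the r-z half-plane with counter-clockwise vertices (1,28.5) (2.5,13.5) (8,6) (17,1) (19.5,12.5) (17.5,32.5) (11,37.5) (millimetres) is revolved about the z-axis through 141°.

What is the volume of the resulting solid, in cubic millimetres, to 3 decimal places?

Volume = 12590.550 mm³

Profile (r,z), 7 vertices: (1,28.5) (2.5,13.5) (8,6) (17,1) (19.5,12.5) (17.5,32.5) (11,37.5)
edge 0: (1,28.5)→(2.5,13.5)  cross = 1·13.5 − 2.5·28.5 = -57.7500; (r_i+r_j)·cross = 3.5·-57.7500 = -202.1250
edge 1: (2.5,13.5)→(8,6)  cross = 2.5·6 − 8·13.5 = -93.0000; (r_i+r_j)·cross = 10.5·-93.0000 = -976.5000
edge 2: (8,6)→(17,1)  cross = 8·1 − 17·6 = -94.0000; (r_i+r_j)·cross = 25·-94.0000 = -2350.0000
edge 3: (17,1)→(19.5,12.5)  cross = 17·12.5 − 19.5·1 = 193.0000; (r_i+r_j)·cross = 36.5·193.0000 = 7044.5000
edge 4: (19.5,12.5)→(17.5,32.5)  cross = 19.5·32.5 − 17.5·12.5 = 415.0000; (r_i+r_j)·cross = 37·415.0000 = 15355.0000
edge 5: (17.5,32.5)→(11,37.5)  cross = 17.5·37.5 − 11·32.5 = 298.7500; (r_i+r_j)·cross = 28.5·298.7500 = 8514.3750
edge 6: (11,37.5)→(1,28.5)  cross = 11·28.5 − 1·37.5 = 276.0000; (r_i+r_j)·cross = 12·276.0000 = 3312.0000
Σcross = 938.0000 → A = |Σcross|/2 = 469.0000 mm²
Σ(r_i+r_j)·cross = 30697.2500 → first moment M = |Σ|/6 = 5116.2083
R_c = M/A = 5116.2083/469.0000 = 10.9088 mm
θ = 141° = 2.460914 rad
V = θ·R_c·A = 2.460914·10.9088·469.0000 = 12590.550 mm³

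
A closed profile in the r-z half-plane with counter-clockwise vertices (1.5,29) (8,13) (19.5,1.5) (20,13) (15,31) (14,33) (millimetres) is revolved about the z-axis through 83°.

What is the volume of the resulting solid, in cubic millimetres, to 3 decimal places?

Profile (r,z), 6 vertices: (1.5,29) (8,13) (19.5,1.5) (20,13) (15,31) (14,33)
edge 0: (1.5,29)→(8,13)  cross = 1.5·13 − 8·29 = -212.5000; (r_i+r_j)·cross = 9.5·-212.5000 = -2018.7500
edge 1: (8,13)→(19.5,1.5)  cross = 8·1.5 − 19.5·13 = -241.5000; (r_i+r_j)·cross = 27.5·-241.5000 = -6641.2500
edge 2: (19.5,1.5)→(20,13)  cross = 19.5·13 − 20·1.5 = 223.5000; (r_i+r_j)·cross = 39.5·223.5000 = 8828.2500
edge 3: (20,13)→(15,31)  cross = 20·31 − 15·13 = 425.0000; (r_i+r_j)·cross = 35·425.0000 = 14875.0000
edge 4: (15,31)→(14,33)  cross = 15·33 − 14·31 = 61.0000; (r_i+r_j)·cross = 29·61.0000 = 1769.0000
edge 5: (14,33)→(1.5,29)  cross = 14·29 − 1.5·33 = 356.5000; (r_i+r_j)·cross = 15.5·356.5000 = 5525.7500
Σcross = 612.0000 → A = |Σcross|/2 = 306.0000 mm²
Σ(r_i+r_j)·cross = 22338.0000 → first moment M = |Σ|/6 = 3723.0000
R_c = M/A = 3723.0000/306.0000 = 12.1667 mm
θ = 83° = 1.448623 rad
V = θ·R_c·A = 1.448623·12.1667·306.0000 = 5393.224 mm³

Volume = 5393.224 mm³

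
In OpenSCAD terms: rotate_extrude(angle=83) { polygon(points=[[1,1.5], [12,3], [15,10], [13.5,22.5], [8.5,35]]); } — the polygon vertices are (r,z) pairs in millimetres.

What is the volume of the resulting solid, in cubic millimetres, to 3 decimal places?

Profile (r,z), 5 vertices: (1,1.5) (12,3) (15,10) (13.5,22.5) (8.5,35)
edge 0: (1,1.5)→(12,3)  cross = 1·3 − 12·1.5 = -15.0000; (r_i+r_j)·cross = 13·-15.0000 = -195.0000
edge 1: (12,3)→(15,10)  cross = 12·10 − 15·3 = 75.0000; (r_i+r_j)·cross = 27·75.0000 = 2025.0000
edge 2: (15,10)→(13.5,22.5)  cross = 15·22.5 − 13.5·10 = 202.5000; (r_i+r_j)·cross = 28.5·202.5000 = 5771.2500
edge 3: (13.5,22.5)→(8.5,35)  cross = 13.5·35 − 8.5·22.5 = 281.2500; (r_i+r_j)·cross = 22·281.2500 = 6187.5000
edge 4: (8.5,35)→(1,1.5)  cross = 8.5·1.5 − 1·35 = -22.2500; (r_i+r_j)·cross = 9.5·-22.2500 = -211.3750
Σcross = 521.5000 → A = |Σcross|/2 = 260.7500 mm²
Σ(r_i+r_j)·cross = 13577.3750 → first moment M = |Σ|/6 = 2262.8958
R_c = M/A = 2262.8958/260.7500 = 8.6784 mm
θ = 83° = 1.448623 rad
V = θ·R_c·A = 1.448623·8.6784·260.7500 = 3278.084 mm³

Volume = 3278.084 mm³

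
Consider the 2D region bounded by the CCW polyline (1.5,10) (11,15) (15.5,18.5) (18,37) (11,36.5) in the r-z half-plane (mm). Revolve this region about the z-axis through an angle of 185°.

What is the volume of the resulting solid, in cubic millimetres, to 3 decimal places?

Volume = 7606.721 mm³

Profile (r,z), 5 vertices: (1.5,10) (11,15) (15.5,18.5) (18,37) (11,36.5)
edge 0: (1.5,10)→(11,15)  cross = 1.5·15 − 11·10 = -87.5000; (r_i+r_j)·cross = 12.5·-87.5000 = -1093.7500
edge 1: (11,15)→(15.5,18.5)  cross = 11·18.5 − 15.5·15 = -29.0000; (r_i+r_j)·cross = 26.5·-29.0000 = -768.5000
edge 2: (15.5,18.5)→(18,37)  cross = 15.5·37 − 18·18.5 = 240.5000; (r_i+r_j)·cross = 33.5·240.5000 = 8056.7500
edge 3: (18,37)→(11,36.5)  cross = 18·36.5 − 11·37 = 250.0000; (r_i+r_j)·cross = 29·250.0000 = 7250.0000
edge 4: (11,36.5)→(1.5,10)  cross = 11·10 − 1.5·36.5 = 55.2500; (r_i+r_j)·cross = 12.5·55.2500 = 690.6250
Σcross = 429.2500 → A = |Σcross|/2 = 214.6250 mm²
Σ(r_i+r_j)·cross = 14135.1250 → first moment M = |Σ|/6 = 2355.8542
R_c = M/A = 2355.8542/214.6250 = 10.9766 mm
θ = 185° = 3.228859 rad
V = θ·R_c·A = 3.228859·10.9766·214.6250 = 7606.721 mm³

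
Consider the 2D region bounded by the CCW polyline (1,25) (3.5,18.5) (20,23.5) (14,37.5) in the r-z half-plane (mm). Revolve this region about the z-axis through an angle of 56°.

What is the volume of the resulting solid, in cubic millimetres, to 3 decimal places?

Profile (r,z), 4 vertices: (1,25) (3.5,18.5) (20,23.5) (14,37.5)
edge 0: (1,25)→(3.5,18.5)  cross = 1·18.5 − 3.5·25 = -69.0000; (r_i+r_j)·cross = 4.5·-69.0000 = -310.5000
edge 1: (3.5,18.5)→(20,23.5)  cross = 3.5·23.5 − 20·18.5 = -287.7500; (r_i+r_j)·cross = 23.5·-287.7500 = -6762.1250
edge 2: (20,23.5)→(14,37.5)  cross = 20·37.5 − 14·23.5 = 421.0000; (r_i+r_j)·cross = 34·421.0000 = 14314.0000
edge 3: (14,37.5)→(1,25)  cross = 14·25 − 1·37.5 = 312.5000; (r_i+r_j)·cross = 15·312.5000 = 4687.5000
Σcross = 376.7500 → A = |Σcross|/2 = 188.3750 mm²
Σ(r_i+r_j)·cross = 11928.8750 → first moment M = |Σ|/6 = 1988.1458
R_c = M/A = 1988.1458/188.3750 = 10.5542 mm
θ = 56° = 0.977384 rad
V = θ·R_c·A = 0.977384·10.5542·188.3750 = 1943.183 mm³

Volume = 1943.183 mm³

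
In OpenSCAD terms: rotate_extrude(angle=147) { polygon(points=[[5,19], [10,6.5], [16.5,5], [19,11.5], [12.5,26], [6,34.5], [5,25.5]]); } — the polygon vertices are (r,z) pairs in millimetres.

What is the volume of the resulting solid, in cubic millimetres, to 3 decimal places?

Profile (r,z), 7 vertices: (5,19) (10,6.5) (16.5,5) (19,11.5) (12.5,26) (6,34.5) (5,25.5)
edge 0: (5,19)→(10,6.5)  cross = 5·6.5 − 10·19 = -157.5000; (r_i+r_j)·cross = 15·-157.5000 = -2362.5000
edge 1: (10,6.5)→(16.5,5)  cross = 10·5 − 16.5·6.5 = -57.2500; (r_i+r_j)·cross = 26.5·-57.2500 = -1517.1250
edge 2: (16.5,5)→(19,11.5)  cross = 16.5·11.5 − 19·5 = 94.7500; (r_i+r_j)·cross = 35.5·94.7500 = 3363.6250
edge 3: (19,11.5)→(12.5,26)  cross = 19·26 − 12.5·11.5 = 350.2500; (r_i+r_j)·cross = 31.5·350.2500 = 11032.8750
edge 4: (12.5,26)→(6,34.5)  cross = 12.5·34.5 − 6·26 = 275.2500; (r_i+r_j)·cross = 18.5·275.2500 = 5092.1250
edge 5: (6,34.5)→(5,25.5)  cross = 6·25.5 − 5·34.5 = -19.5000; (r_i+r_j)·cross = 11·-19.5000 = -214.5000
edge 6: (5,25.5)→(5,19)  cross = 5·19 − 5·25.5 = -32.5000; (r_i+r_j)·cross = 10·-32.5000 = -325.0000
Σcross = 453.5000 → A = |Σcross|/2 = 226.7500 mm²
Σ(r_i+r_j)·cross = 15069.5000 → first moment M = |Σ|/6 = 2511.5833
R_c = M/A = 2511.5833/226.7500 = 11.0764 mm
θ = 147° = 2.565634 rad
V = θ·R_c·A = 2.565634·11.0764·226.7500 = 6443.804 mm³

Volume = 6443.804 mm³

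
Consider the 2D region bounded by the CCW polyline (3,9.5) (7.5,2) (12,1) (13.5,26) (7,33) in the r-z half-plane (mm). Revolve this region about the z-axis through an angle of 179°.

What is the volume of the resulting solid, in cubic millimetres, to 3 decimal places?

Volume = 6082.504 mm³

Profile (r,z), 5 vertices: (3,9.5) (7.5,2) (12,1) (13.5,26) (7,33)
edge 0: (3,9.5)→(7.5,2)  cross = 3·2 − 7.5·9.5 = -65.2500; (r_i+r_j)·cross = 10.5·-65.2500 = -685.1250
edge 1: (7.5,2)→(12,1)  cross = 7.5·1 − 12·2 = -16.5000; (r_i+r_j)·cross = 19.5·-16.5000 = -321.7500
edge 2: (12,1)→(13.5,26)  cross = 12·26 − 13.5·1 = 298.5000; (r_i+r_j)·cross = 25.5·298.5000 = 7611.7500
edge 3: (13.5,26)→(7,33)  cross = 13.5·33 − 7·26 = 263.5000; (r_i+r_j)·cross = 20.5·263.5000 = 5401.7500
edge 4: (7,33)→(3,9.5)  cross = 7·9.5 − 3·33 = -32.5000; (r_i+r_j)·cross = 10·-32.5000 = -325.0000
Σcross = 447.7500 → A = |Σcross|/2 = 223.8750 mm²
Σ(r_i+r_j)·cross = 11681.6250 → first moment M = |Σ|/6 = 1946.9375
R_c = M/A = 1946.9375/223.8750 = 8.6965 mm
θ = 179° = 3.124139 rad
V = θ·R_c·A = 3.124139·8.6965·223.8750 = 6082.504 mm³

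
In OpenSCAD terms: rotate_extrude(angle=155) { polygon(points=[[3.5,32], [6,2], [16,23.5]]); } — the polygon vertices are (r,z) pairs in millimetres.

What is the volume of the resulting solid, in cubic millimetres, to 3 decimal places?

Volume = 4067.190 mm³

Profile (r,z), 3 vertices: (3.5,32) (6,2) (16,23.5)
edge 0: (3.5,32)→(6,2)  cross = 3.5·2 − 6·32 = -185.0000; (r_i+r_j)·cross = 9.5·-185.0000 = -1757.5000
edge 1: (6,2)→(16,23.5)  cross = 6·23.5 − 16·2 = 109.0000; (r_i+r_j)·cross = 22·109.0000 = 2398.0000
edge 2: (16,23.5)→(3.5,32)  cross = 16·32 − 3.5·23.5 = 429.7500; (r_i+r_j)·cross = 19.5·429.7500 = 8380.1250
Σcross = 353.7500 → A = |Σcross|/2 = 176.8750 mm²
Σ(r_i+r_j)·cross = 9020.6250 → first moment M = |Σ|/6 = 1503.4375
R_c = M/A = 1503.4375/176.8750 = 8.5000 mm
θ = 155° = 2.705260 rad
V = θ·R_c·A = 2.705260·8.5000·176.8750 = 4067.190 mm³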